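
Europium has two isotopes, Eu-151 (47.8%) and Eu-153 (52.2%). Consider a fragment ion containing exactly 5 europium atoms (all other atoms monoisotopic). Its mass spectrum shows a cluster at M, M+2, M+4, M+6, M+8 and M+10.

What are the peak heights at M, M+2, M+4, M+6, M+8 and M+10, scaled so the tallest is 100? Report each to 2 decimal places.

Expanding (0.478 + 0.522)^5:
P(M) = 0.478^5 = 0.024954
P(M+2) = 5 × 0.478^4 × 0.522^1 = 0.136255
P(M+4) = 10 × 0.478^3 × 0.522^2 = 0.297594
P(M+6) = 10 × 0.478^2 × 0.522^3 = 0.324988
P(M+8) = 5 × 0.478^1 × 0.522^4 = 0.177452
P(M+10) = 0.522^5 = 0.038757
The M+6 peak is largest (0.324988); scaling to 100 gives 7.68 : 41.93 : 91.57 : 100.00 : 54.60 : 11.93.

7.68 : 41.93 : 91.57 : 100.00 : 54.60 : 11.93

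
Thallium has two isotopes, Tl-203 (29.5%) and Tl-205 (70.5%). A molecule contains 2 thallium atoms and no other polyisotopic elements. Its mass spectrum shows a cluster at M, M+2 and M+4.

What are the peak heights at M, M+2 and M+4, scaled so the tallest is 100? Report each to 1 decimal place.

17.5 : 83.7 : 100.0

Expanding (0.295 + 0.705)^2:
P(M) = 0.295^2 = 0.087025
P(M+2) = 2 × 0.295^1 × 0.705^1 = 0.415950
P(M+4) = 0.705^2 = 0.497025
The M+4 peak is largest (0.497025); scaling to 100 gives 17.5 : 83.7 : 100.0.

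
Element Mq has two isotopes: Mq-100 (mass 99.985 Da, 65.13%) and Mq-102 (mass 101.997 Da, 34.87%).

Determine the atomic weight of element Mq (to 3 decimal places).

100.687 Da

Average mass = Σ (abundance × isotope mass) = 0.6513 × 99.985 + 0.3487 × 101.997
= 65.1202 + 35.5664 = 100.6866 Da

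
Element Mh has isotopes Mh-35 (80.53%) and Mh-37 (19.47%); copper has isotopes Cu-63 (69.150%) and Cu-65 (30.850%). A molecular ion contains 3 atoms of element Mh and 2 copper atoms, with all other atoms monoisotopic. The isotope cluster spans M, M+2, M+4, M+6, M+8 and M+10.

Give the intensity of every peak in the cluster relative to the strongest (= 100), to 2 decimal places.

61.82 : 100.00 : 63.15 : 19.47 : 2.94 : 0.17

Element Mh pattern (n=3): 0.52224356 : 0.37879358 : 0.09158215 : 0.00738071
Copper pattern (n=2): 0.47817225 : 0.4266555 : 0.09517225
Convolve the two distributions (both contribute in 2-u steps):
  M: 0.52224356×0.47817225 = 0.249722
  M+2: 0.52224356×0.4266555 + 0.37879358×0.47817225 = 0.403947
  M+4: 0.52224356×0.09517225 + 0.37879358×0.4266555 + 0.09158215×0.47817225 = 0.255110
  M+6: 0.37879358×0.09517225 + 0.09158215×0.4266555 + 0.00738071×0.47817225 = 0.078654
  M+8: 0.09158215×0.09517225 + 0.00738071×0.4266555 = 0.011865
  M+10: 0.00738071×0.09517225 = 0.000702
Scale to base peak (0.403947) = 100: 61.82 : 100.00 : 63.15 : 19.47 : 2.94 : 0.17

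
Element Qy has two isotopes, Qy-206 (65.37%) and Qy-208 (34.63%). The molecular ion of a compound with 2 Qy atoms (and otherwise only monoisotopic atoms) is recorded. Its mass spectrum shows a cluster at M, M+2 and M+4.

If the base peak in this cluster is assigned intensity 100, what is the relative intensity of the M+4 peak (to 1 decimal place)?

26.5

(0.6537 + 0.3463)^2 gives M 0.4273, M+2 0.4528, M+4 0.1199; the largest is M+2.
P(M+2) = C(2,1) × 0.6537^1 × 0.3463^1 = 2 × 0.6537 × 0.3463 = 0.452753 (base)
P(M+4) = C(2,2) × 0.6537^0 × 0.3463^2 = 1 × 1.0000 × 0.11992369 = 0.119924
Relative intensity = 0.119924 / 0.452753 × 100 = 26.5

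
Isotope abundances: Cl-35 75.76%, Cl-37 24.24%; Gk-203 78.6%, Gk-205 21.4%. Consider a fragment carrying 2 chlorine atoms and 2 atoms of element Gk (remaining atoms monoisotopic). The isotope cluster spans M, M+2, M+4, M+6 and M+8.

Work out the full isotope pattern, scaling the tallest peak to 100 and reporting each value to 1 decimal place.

84.4 : 100.0 : 44.3 : 8.7 : 0.6

Chlorine pattern (n=2): 0.57395776 : 0.36728448 : 0.05875776
Element Gk pattern (n=2): 0.617796 : 0.336408 : 0.045796
Convolve the two distributions (both contribute in 2-u steps):
  M: 0.57395776×0.617796 = 0.354589
  M+2: 0.57395776×0.336408 + 0.36728448×0.617796 = 0.419991
  M+4: 0.57395776×0.045796 + 0.36728448×0.336408 + 0.05875776×0.617796 = 0.186143
  M+6: 0.36728448×0.045796 + 0.05875776×0.336408 = 0.036587
  M+8: 0.05875776×0.045796 = 0.002691
Scale to base peak (0.419991) = 100: 84.4 : 100.0 : 44.3 : 8.7 : 0.6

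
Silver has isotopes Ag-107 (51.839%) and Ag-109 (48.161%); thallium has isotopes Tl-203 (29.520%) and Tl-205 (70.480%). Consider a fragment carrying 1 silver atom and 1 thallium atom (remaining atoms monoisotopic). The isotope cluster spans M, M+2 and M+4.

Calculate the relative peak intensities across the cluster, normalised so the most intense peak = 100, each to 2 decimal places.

30.15 : 100.00 : 66.88

Silver pattern (n=1): 0.51839 : 0.48161
Thallium pattern (n=1): 0.2952 : 0.7048
Convolve the two distributions (both contribute in 2-u steps):
  M: 0.51839×0.2952 = 0.153029
  M+2: 0.51839×0.7048 + 0.48161×0.2952 = 0.507533
  M+4: 0.48161×0.7048 = 0.339439
Scale to base peak (0.507533) = 100: 30.15 : 100.00 : 66.88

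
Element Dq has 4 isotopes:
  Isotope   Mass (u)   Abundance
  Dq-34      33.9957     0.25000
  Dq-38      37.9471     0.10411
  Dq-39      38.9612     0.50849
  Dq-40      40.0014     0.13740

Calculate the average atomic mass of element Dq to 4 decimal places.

Ar = Σ fᵢ·mᵢ = 0.25000 × 33.9957 + 0.10411 × 37.9471 + 0.50849 × 38.9612 + 0.13740 × 40.0014
= 8.49893 + 3.95067 + 19.81138 + 5.49619 = 37.75717 u

37.7572 u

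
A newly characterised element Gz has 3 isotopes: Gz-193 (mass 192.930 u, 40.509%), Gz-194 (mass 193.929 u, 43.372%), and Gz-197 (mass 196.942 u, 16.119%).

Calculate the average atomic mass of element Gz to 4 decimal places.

194.0100 u

The abundance-weighted mean is 0.40509 × 192.930 + 0.43372 × 193.929 + 0.16119 × 196.942
= 78.15401 + 84.11089 + 31.74508 = 194.00998 u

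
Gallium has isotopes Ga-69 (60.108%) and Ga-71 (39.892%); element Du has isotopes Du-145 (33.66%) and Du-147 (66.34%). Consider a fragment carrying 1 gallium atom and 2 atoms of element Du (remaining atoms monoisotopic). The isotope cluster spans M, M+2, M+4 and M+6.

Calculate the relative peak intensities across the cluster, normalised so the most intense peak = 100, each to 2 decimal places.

Gallium pattern (n=1): 0.60108 : 0.39892
Element Du pattern (n=2): 0.11329956 : 0.44660088 : 0.44009956
Convolve the two distributions (both contribute in 2-u steps):
  M: 0.60108×0.11329956 = 0.068102
  M+2: 0.60108×0.44660088 + 0.39892×0.11329956 = 0.313640
  M+4: 0.60108×0.44009956 + 0.39892×0.44660088 = 0.442693
  M+6: 0.39892×0.44009956 = 0.175565
Scale to base peak (0.442693) = 100: 15.38 : 70.85 : 100.00 : 39.66

15.38 : 70.85 : 100.00 : 39.66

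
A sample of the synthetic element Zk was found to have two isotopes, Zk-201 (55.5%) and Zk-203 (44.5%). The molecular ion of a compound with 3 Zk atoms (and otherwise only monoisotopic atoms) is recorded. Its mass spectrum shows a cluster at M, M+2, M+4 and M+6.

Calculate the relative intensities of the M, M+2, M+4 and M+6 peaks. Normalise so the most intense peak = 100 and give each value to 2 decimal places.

The 3 Zk atoms are independent, so intensities follow the terms of (0.555 + 0.445)^3.
P(M) = 0.555^3 = 0.170954
P(M+2) = 3 × 0.555^2 × 0.445^1 = 0.411213
P(M+4) = 3 × 0.555^1 × 0.445^2 = 0.329712
P(M+6) = 0.445^3 = 0.088121
The M+2 peak is largest (0.411213); scaling to 100 gives 41.57 : 100.00 : 80.18 : 21.43.

41.57 : 100.00 : 80.18 : 21.43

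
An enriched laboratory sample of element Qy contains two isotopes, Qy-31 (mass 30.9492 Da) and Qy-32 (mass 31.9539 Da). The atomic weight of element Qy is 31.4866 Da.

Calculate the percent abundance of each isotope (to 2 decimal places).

With x = fraction of Qy-31 (so Qy-32 is 1 − x):
30.9492·x + 31.9539·(1 − x) = 31.4866
(30.9492 − 31.9539)·x = 31.4866 − 31.9539
x = -0.4673 / -1.0047 = 0.46511 → 46.51% Qy-31, 53.49% Qy-32.

Qy-31: 46.51%, Qy-32: 53.49%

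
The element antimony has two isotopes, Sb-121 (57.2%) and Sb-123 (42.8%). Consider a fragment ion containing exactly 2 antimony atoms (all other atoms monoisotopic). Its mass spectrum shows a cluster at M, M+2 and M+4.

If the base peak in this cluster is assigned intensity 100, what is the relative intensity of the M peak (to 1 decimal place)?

(0.572 + 0.428)^2 gives M 0.3272, M+2 0.4896, M+4 0.1832; the largest is M+2.
P(M+2) = C(2,1) × 0.572^1 × 0.428^1 = 2 × 0.5720 × 0.4280 = 0.489632 (base)
P(M) = C(2,0) × 0.572^2 × 0.428^0 = 1 × 0.327184 × 1.0000 = 0.327184
Relative intensity = 0.327184 / 0.489632 × 100 = 66.8

66.8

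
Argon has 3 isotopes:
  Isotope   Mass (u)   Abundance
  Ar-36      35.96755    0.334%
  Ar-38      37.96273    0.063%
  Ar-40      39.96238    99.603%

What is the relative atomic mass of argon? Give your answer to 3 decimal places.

The abundance-weighted mean is 0.00334 × 35.96755 + 0.00063 × 37.96273 + 0.99603 × 39.96238
= 0.120132 + 0.023917 + 39.803729 = 39.947778 u

39.948 u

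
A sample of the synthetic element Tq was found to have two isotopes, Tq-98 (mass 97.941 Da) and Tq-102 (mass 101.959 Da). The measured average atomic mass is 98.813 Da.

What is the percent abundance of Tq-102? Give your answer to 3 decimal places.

Writing the weighted mean with unknown fraction x of Tq-98:
97.941·x + 101.959·(1 − x) = 98.813
(97.941 − 101.959)·x = 98.813 − 101.959
x = -3.146 / -4.018 = 0.78298 → 78.298% Tq-98, 21.702% Tq-102.

21.702%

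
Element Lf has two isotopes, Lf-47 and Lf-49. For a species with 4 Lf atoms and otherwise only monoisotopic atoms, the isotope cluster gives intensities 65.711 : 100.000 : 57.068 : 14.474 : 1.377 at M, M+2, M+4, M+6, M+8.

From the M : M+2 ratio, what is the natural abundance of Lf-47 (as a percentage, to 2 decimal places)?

Let p = fractional abundance of Lf-47. I(M+2)/I(M) = [C(4,1)·p^3·(1−p)] / p^4 = 4·(1−p)/p = 100.000/65.711 = 1.5218
(1−p)/p = 1.5218/4 = 0.3805  ⇒  p = 1/(1 + 0.3805) = 0.7244
Lf-47: 72.44%, Lf-49: 27.56%.

72.44%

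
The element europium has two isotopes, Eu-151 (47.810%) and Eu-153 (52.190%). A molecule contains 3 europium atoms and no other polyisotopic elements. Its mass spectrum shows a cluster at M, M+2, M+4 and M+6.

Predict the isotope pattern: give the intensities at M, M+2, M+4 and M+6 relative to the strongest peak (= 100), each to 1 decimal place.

Each Eu atom is independently Eu-151 (p = 0.47810) or Eu-153 (q = 0.52190); the cluster is the binomial expansion (p + q)^3.
P(M) = 0.47810^3 = 0.109284
P(M+2) = 3 × 0.47810^2 × 0.52190^1 = 0.357887
P(M+4) = 3 × 0.47810^1 × 0.52190^2 = 0.390674
P(M+6) = 0.52190^3 = 0.142155
The M+4 peak is largest (0.390674); scaling to 100 gives 28.0 : 91.6 : 100.0 : 36.4.

28.0 : 91.6 : 100.0 : 36.4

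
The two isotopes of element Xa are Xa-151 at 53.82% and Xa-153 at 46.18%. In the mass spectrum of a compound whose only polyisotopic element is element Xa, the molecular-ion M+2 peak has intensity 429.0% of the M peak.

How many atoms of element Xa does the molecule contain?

The M+2/M ratio from n Xa atoms is n · q/p = n · 0.4618/0.5382.
n = 4.290 × 0.5382/0.4618 = 5.00 ≈ 5

5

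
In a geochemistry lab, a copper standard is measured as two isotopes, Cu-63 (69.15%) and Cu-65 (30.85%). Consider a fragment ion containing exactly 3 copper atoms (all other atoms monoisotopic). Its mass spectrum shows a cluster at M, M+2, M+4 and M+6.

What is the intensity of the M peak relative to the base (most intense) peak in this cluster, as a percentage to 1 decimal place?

Term probabilities: M 0.3307, M+2 0.4425, M+4 0.1974, M+6 0.0294. Base peak = M+2.
P(M+2) = C(3,1) × 0.6915^2 × 0.3085^1 = 3 × 0.47817225 × 0.3085 = 0.442548 (base)
P(M) = C(3,0) × 0.6915^3 × 0.3085^0 = 1 × 0.33065611 × 1.0000 = 0.330656
Relative intensity = 0.330656 / 0.442548 × 100 = 74.7

74.7%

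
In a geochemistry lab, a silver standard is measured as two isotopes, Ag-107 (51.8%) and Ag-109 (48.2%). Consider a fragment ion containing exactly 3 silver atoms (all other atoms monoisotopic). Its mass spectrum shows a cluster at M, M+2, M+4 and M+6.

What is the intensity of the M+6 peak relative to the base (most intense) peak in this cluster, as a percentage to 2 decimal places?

28.86%

(0.518 + 0.482)^3 gives M 0.1390, M+2 0.3880, M+4 0.3610, M+6 0.1120; the largest is M+2.
P(M+2) = C(3,1) × 0.518^2 × 0.482^1 = 3 × 0.268324 × 0.4820 = 0.387997 (base)
P(M+6) = C(3,3) × 0.518^0 × 0.482^3 = 1 × 1.0000 × 0.11198017 = 0.111980
Relative intensity = 0.111980 / 0.387997 × 100 = 28.86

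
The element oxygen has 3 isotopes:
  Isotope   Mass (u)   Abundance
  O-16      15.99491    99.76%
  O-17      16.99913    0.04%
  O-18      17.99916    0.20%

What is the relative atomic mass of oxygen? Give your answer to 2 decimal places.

16.00 u

Ar = Σ fᵢ·mᵢ = 0.9976 × 15.99491 + 0.0004 × 16.99913 + 0.0020 × 17.99916
= 15.956522 + 0.006800 + 0.035998 = 15.999320 u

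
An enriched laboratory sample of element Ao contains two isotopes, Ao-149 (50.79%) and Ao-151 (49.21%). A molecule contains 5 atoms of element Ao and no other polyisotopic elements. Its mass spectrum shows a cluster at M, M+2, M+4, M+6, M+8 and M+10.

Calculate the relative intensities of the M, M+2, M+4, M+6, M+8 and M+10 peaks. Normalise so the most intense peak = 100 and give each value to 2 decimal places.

10.65 : 51.61 : 100.00 : 96.89 : 46.94 : 9.10

Each Ao atom is independently Ao-149 (p = 0.5079) or Ao-151 (q = 0.4921); the cluster is the binomial expansion (p + q)^5.
P(M) = 0.5079^5 = 0.033798
P(M+2) = 5 × 0.5079^4 × 0.4921^1 = 0.163733
P(M+4) = 10 × 0.5079^3 × 0.4921^2 = 0.317279
P(M+6) = 10 × 0.5079^2 × 0.4921^3 = 0.307409
P(M+8) = 5 × 0.5079^1 × 0.4921^4 = 0.148923
P(M+10) = 0.4921^5 = 0.028858
The M+4 peak is largest (0.317279); scaling to 100 gives 10.65 : 51.61 : 100.00 : 96.89 : 46.94 : 9.10.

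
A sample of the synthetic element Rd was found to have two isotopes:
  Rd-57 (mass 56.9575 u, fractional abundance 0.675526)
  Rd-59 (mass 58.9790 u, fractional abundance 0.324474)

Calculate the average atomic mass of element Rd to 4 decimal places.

The abundance-weighted mean is 0.675526 × 56.9575 + 0.324474 × 58.9790
= 38.47627 + 19.13715 = 57.61342 u

57.6134 u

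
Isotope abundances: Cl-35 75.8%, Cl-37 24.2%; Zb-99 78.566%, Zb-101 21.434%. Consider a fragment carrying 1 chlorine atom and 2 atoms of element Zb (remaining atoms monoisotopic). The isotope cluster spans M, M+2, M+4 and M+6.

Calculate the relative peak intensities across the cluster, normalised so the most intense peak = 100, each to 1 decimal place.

Chlorine pattern (n=1): 0.7580 : 0.2420
Element Zb pattern (n=2): 0.61726164 : 0.33679673 : 0.04594164
Convolve the two distributions (both contribute in 2-u steps):
  M: 0.7580×0.61726164 = 0.467884
  M+2: 0.7580×0.33679673 + 0.2420×0.61726164 = 0.404669
  M+4: 0.7580×0.04594164 + 0.2420×0.33679673 = 0.116329
  M+6: 0.2420×0.04594164 = 0.011118
Scale to base peak (0.467884) = 100: 100.0 : 86.5 : 24.9 : 2.4

100.0 : 86.5 : 24.9 : 2.4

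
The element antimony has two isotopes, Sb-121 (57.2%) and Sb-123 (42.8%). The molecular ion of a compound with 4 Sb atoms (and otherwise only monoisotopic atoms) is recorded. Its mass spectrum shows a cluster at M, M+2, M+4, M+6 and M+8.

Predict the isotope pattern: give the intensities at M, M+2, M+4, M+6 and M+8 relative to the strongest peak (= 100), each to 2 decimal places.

The 4 Sb atoms are independent, so intensities follow the terms of (0.572 + 0.428)^4.
P(M) = 0.572^4 = 0.107049
P(M+2) = 4 × 0.572^3 × 0.428^1 = 0.320400
P(M+4) = 6 × 0.572^2 × 0.428^2 = 0.359609
P(M+6) = 4 × 0.572^1 × 0.428^3 = 0.179385
P(M+8) = 0.428^4 = 0.033556
The M+4 peak is largest (0.359609); scaling to 100 gives 29.77 : 89.10 : 100.00 : 49.88 : 9.33.

29.77 : 89.10 : 100.00 : 49.88 : 9.33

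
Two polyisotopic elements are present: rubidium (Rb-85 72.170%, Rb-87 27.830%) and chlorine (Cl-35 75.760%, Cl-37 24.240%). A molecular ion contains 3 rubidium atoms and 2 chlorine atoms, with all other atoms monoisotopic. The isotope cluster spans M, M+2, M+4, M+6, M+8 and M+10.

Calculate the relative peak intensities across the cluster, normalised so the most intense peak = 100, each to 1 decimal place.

55.7 : 100.0 : 71.7 : 25.7 : 4.6 : 0.3

Rubidium pattern (n=3): 0.37589809 : 0.43485841 : 0.16768892 : 0.02155458
Chlorine pattern (n=2): 0.57395776 : 0.36728448 : 0.05875776
Convolve the two distributions (both contribute in 2-u steps):
  M: 0.37589809×0.57395776 = 0.215750
  M+2: 0.37589809×0.36728448 + 0.43485841×0.57395776 = 0.387652
  M+4: 0.37589809×0.05875776 + 0.43485841×0.36728448 + 0.16768892×0.57395776 = 0.278050
  M+6: 0.43485841×0.05875776 + 0.16768892×0.36728448 + 0.02155458×0.57395776 = 0.099512
  M+8: 0.16768892×0.05875776 + 0.02155458×0.36728448 = 0.017770
  M+10: 0.02155458×0.05875776 = 0.001266
Scale to base peak (0.387652) = 100: 55.7 : 100.0 : 71.7 : 25.7 : 4.6 : 0.3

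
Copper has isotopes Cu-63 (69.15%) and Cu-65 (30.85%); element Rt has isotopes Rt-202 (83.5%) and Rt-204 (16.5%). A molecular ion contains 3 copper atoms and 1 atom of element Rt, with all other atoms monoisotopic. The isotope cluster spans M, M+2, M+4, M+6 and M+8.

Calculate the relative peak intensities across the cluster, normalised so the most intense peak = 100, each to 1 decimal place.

65.1 : 100.0 : 56.1 : 13.5 : 1.1

Copper pattern (n=3): 0.33065611 : 0.44254842 : 0.19743483 : 0.02936064
Element Rt pattern (n=1): 0.8350 : 0.1650
Convolve the two distributions (both contribute in 2-u steps):
  M: 0.33065611×0.8350 = 0.276098
  M+2: 0.33065611×0.1650 + 0.44254842×0.8350 = 0.424086
  M+4: 0.44254842×0.1650 + 0.19743483×0.8350 = 0.237879
  M+6: 0.19743483×0.1650 + 0.02936064×0.8350 = 0.057093
  M+8: 0.02936064×0.1650 = 0.004845
Scale to base peak (0.424086) = 100: 65.1 : 100.0 : 56.1 : 13.5 : 1.1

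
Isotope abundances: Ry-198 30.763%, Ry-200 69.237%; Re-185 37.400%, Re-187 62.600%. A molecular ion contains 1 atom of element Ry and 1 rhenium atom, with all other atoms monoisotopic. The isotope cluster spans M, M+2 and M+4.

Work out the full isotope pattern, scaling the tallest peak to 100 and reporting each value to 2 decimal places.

25.48 : 100.00 : 95.99

Element Ry pattern (n=1): 0.30763 : 0.69237
Rhenium pattern (n=1): 0.3740 : 0.6260
Convolve the two distributions (both contribute in 2-u steps):
  M: 0.30763×0.3740 = 0.115054
  M+2: 0.30763×0.6260 + 0.69237×0.3740 = 0.451523
  M+4: 0.69237×0.6260 = 0.433424
Scale to base peak (0.451523) = 100: 25.48 : 100.00 : 95.99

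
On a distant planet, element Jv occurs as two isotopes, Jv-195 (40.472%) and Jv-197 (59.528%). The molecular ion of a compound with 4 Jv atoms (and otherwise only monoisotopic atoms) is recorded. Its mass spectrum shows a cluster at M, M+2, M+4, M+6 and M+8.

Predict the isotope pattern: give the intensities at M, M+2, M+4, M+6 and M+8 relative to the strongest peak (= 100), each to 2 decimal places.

Each Jv atom is independently Jv-195 (p = 0.40472) or Jv-197 (q = 0.59528); the cluster is the binomial expansion (p + q)^4.
P(M) = 0.40472^4 = 0.026830
P(M+2) = 4 × 0.40472^3 × 0.59528^1 = 0.157850
P(M+4) = 6 × 0.40472^2 × 0.59528^2 = 0.348260
P(M+6) = 4 × 0.40472^1 × 0.59528^3 = 0.341490
P(M+8) = 0.59528^4 = 0.125570
The M+4 peak is largest (0.348260); scaling to 100 gives 7.70 : 45.33 : 100.00 : 98.06 : 36.06.

7.70 : 45.33 : 100.00 : 98.06 : 36.06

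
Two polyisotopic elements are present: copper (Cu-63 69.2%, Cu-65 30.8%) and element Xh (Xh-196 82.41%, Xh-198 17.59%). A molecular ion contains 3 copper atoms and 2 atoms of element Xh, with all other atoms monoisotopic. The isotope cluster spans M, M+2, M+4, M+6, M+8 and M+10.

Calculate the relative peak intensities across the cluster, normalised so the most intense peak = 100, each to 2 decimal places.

Copper pattern (n=3): 0.33137389 : 0.44247034 : 0.19693766 : 0.02921811
Element Xh pattern (n=2): 0.67914081 : 0.28991838 : 0.03094081
Convolve the two distributions (both contribute in 2-u steps):
  M: 0.33137389×0.67914081 = 0.225050
  M+2: 0.33137389×0.28991838 + 0.44247034×0.67914081 = 0.396571
  M+4: 0.33137389×0.03094081 + 0.44247034×0.28991838 + 0.19693766×0.67914081 = 0.272282
  M+6: 0.44247034×0.03094081 + 0.19693766×0.28991838 + 0.02921811×0.67914081 = 0.090629
  M+8: 0.19693766×0.03094081 + 0.02921811×0.28991838 = 0.014564
  M+10: 0.02921811×0.03094081 = 0.000904
Scale to base peak (0.396571) = 100: 56.75 : 100.00 : 68.66 : 22.85 : 3.67 : 0.23

56.75 : 100.00 : 68.66 : 22.85 : 3.67 : 0.23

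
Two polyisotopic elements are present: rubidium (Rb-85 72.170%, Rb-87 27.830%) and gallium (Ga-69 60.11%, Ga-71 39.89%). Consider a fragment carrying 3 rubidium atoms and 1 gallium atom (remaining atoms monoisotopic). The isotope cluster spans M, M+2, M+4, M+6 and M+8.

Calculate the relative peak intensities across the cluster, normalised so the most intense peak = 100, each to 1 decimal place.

54.9 : 100.0 : 66.7 : 19.4 : 2.1

Rubidium pattern (n=3): 0.37589809 : 0.43485841 : 0.16768892 : 0.02155458
Gallium pattern (n=1): 0.6011 : 0.3989
Convolve the two distributions (both contribute in 2-u steps):
  M: 0.37589809×0.6011 = 0.225952
  M+2: 0.37589809×0.3989 + 0.43485841×0.6011 = 0.411339
  M+4: 0.43485841×0.3989 + 0.16768892×0.6011 = 0.274263
  M+6: 0.16768892×0.3989 + 0.02155458×0.6011 = 0.079848
  M+8: 0.02155458×0.3989 = 0.008598
Scale to base peak (0.411339) = 100: 54.9 : 100.0 : 66.7 : 19.4 : 2.1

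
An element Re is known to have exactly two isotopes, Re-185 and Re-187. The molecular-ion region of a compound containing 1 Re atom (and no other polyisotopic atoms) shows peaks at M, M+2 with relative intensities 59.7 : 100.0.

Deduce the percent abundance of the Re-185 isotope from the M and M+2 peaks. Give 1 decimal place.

Let p = fractional abundance of Re-185. I(M+2)/I(M) = [C(1,1)·p^0·(1−p)] / p^1 = 1·(1−p)/p = 100.0/59.7 = 1.6750
(1−p)/p = 1.6750/1 = 1.6750  ⇒  p = 1/(1 + 1.6750) = 0.3738
Re-185: 37.4%, Re-187: 62.6%.

37.4%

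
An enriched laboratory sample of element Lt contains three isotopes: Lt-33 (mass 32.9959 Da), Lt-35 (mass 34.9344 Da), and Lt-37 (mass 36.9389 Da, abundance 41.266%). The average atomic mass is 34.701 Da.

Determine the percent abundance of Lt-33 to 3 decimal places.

54.711%

Let x and y be the fractions of Lt-33 and Lt-35. Then x + y = 1 − 0.41266 = 0.58734 and 32.9959x + 34.9344y = 34.701 − 0.41266×36.9389 = 19.457793526.
Substituting: 32.9959x + 34.9344(0.58734 − x) = 19.457793526
(32.9959 − 34.9344)x = -1.06057697  ⇒  x = 0.54711, y = 0.04023
Lt-33: 54.711%, Lt-35: 4.023%.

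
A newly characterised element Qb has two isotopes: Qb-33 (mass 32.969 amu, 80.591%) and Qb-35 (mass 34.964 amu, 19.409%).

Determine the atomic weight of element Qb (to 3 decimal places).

Average mass = Σ (abundance × isotope mass) = 0.80591 × 32.969 + 0.19409 × 34.964
= 26.5700 + 6.7862 = 33.3562 amu

33.356 amu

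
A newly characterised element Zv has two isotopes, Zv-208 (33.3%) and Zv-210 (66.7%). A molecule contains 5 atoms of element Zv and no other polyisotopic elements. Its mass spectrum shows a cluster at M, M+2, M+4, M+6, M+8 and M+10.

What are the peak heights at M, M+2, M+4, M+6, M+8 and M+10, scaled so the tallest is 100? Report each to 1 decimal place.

Each Zv atom is independently Zv-208 (p = 0.333) or Zv-210 (q = 0.667); the cluster is the binomial expansion (p + q)^5.
P(M) = 0.333^5 = 0.004095
P(M+2) = 5 × 0.333^4 × 0.667^1 = 0.041008
P(M+4) = 10 × 0.333^3 × 0.667^2 = 0.164280
P(M+6) = 10 × 0.333^2 × 0.667^3 = 0.329053
P(M+8) = 5 × 0.333^1 × 0.667^4 = 0.329547
P(M+10) = 0.667^5 = 0.132017
The M+8 peak is largest (0.329547); scaling to 100 gives 1.2 : 12.4 : 49.9 : 99.9 : 100.0 : 40.1.

1.2 : 12.4 : 49.9 : 99.9 : 100.0 : 40.1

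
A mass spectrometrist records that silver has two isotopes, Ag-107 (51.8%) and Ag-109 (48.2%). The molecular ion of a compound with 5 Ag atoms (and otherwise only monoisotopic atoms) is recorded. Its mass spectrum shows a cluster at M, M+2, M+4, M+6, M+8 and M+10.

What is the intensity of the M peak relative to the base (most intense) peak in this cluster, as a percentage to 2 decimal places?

11.55%

(0.518 + 0.482)^5 gives M 0.0373, M+2 0.1735, M+4 0.3229, M+6 0.3005, M+8 0.1398, M+10 0.0260; the largest is M+4.
P(M+4) = C(5,2) × 0.518^3 × 0.482^2 = 10 × 0.13899183 × 0.232324 = 0.322911 (base)
P(M) = C(5,0) × 0.518^5 × 0.482^0 = 1 × 0.03729484 × 1.0000 = 0.037295
Relative intensity = 0.037295 / 0.322911 × 100 = 11.55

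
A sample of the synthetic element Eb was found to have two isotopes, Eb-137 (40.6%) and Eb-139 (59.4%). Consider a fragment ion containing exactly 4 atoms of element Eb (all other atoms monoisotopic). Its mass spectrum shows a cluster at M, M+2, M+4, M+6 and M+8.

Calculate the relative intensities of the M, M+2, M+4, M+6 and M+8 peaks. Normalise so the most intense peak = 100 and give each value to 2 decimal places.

The 4 Eb atoms are independent, so intensities follow the terms of (0.406 + 0.594)^4.
P(M) = 0.406^4 = 0.027171
P(M+2) = 4 × 0.406^3 × 0.594^1 = 0.159010
P(M+4) = 6 × 0.406^2 × 0.594^2 = 0.348960
P(M+6) = 4 × 0.406^1 × 0.594^3 = 0.340365
P(M+8) = 0.594^4 = 0.124493
The M+4 peak is largest (0.348960); scaling to 100 gives 7.79 : 45.57 : 100.00 : 97.54 : 35.68.

7.79 : 45.57 : 100.00 : 97.54 : 35.68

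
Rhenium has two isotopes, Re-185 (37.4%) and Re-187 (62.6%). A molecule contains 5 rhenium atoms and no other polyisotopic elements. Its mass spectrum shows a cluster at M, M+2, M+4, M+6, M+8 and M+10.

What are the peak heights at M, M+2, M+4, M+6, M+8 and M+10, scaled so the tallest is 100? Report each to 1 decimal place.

2.1 : 17.8 : 59.7 : 100.0 : 83.7 : 28.0

The 5 Re atoms are independent, so intensities follow the terms of (0.374 + 0.626)^5.
P(M) = 0.374^5 = 0.007317
P(M+2) = 5 × 0.374^4 × 0.626^1 = 0.061239
P(M+4) = 10 × 0.374^3 × 0.626^2 = 0.205005
P(M+6) = 10 × 0.374^2 × 0.626^3 = 0.343136
P(M+8) = 5 × 0.374^1 × 0.626^4 = 0.287170
P(M+10) = 0.626^5 = 0.096133
The M+6 peak is largest (0.343136); scaling to 100 gives 2.1 : 17.8 : 59.7 : 100.0 : 83.7 : 28.0.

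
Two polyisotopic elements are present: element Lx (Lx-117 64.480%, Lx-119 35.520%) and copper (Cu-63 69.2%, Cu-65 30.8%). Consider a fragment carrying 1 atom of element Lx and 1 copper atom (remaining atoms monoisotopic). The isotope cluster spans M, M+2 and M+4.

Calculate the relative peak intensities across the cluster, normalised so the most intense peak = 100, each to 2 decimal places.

Element Lx pattern (n=1): 0.6448 : 0.3552
Copper pattern (n=1): 0.6920 : 0.3080
Convolve the two distributions (both contribute in 2-u steps):
  M: 0.6448×0.6920 = 0.446202
  M+2: 0.6448×0.3080 + 0.3552×0.6920 = 0.444397
  M+4: 0.3552×0.3080 = 0.109402
Scale to base peak (0.446202) = 100: 100.00 : 99.60 : 24.52

100.00 : 99.60 : 24.52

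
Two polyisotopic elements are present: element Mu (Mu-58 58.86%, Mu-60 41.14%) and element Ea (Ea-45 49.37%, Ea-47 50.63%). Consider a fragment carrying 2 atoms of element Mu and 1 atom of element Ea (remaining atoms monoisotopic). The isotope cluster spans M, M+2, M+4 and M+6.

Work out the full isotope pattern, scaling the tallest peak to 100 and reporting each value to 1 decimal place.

Element Mu pattern (n=2): 0.34644996 : 0.48430008 : 0.16924996
Element Ea pattern (n=1): 0.4937 : 0.5063
Convolve the two distributions (both contribute in 2-u steps):
  M: 0.34644996×0.4937 = 0.171042
  M+2: 0.34644996×0.5063 + 0.48430008×0.4937 = 0.414507
  M+4: 0.48430008×0.5063 + 0.16924996×0.4937 = 0.328760
  M+6: 0.16924996×0.5063 = 0.085691
Scale to base peak (0.414507) = 100: 41.3 : 100.0 : 79.3 : 20.7

41.3 : 100.0 : 79.3 : 20.7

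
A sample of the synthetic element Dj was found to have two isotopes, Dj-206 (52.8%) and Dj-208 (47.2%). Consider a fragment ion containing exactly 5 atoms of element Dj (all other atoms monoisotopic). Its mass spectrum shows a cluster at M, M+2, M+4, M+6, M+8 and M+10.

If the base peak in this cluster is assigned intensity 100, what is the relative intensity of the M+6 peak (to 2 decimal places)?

89.39

(0.528 + 0.472)^5 gives M 0.0410, M+2 0.1834, M+4 0.3279, M+6 0.2932, M+8 0.1310, M+10 0.0234; the largest is M+4.
P(M+4) = C(5,2) × 0.528^3 × 0.472^2 = 10 × 0.14719795 × 0.222784 = 0.327933 (base)
P(M+6) = C(5,3) × 0.528^2 × 0.472^3 = 10 × 0.278784 × 0.10515405 = 0.293153
Relative intensity = 0.293153 / 0.327933 × 100 = 89.39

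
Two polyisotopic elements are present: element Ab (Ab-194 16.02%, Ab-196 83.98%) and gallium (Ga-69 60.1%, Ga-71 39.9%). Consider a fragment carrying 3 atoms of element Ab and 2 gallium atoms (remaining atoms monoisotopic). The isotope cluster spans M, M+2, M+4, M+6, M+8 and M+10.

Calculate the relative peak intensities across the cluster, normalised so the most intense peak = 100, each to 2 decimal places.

Element Ab pattern (n=3): 0.00411138 : 0.06465798 : 0.3389499 : 0.59228074
Gallium pattern (n=2): 0.361201 : 0.479598 : 0.159201
Convolve the two distributions (both contribute in 2-u steps):
  M: 0.00411138×0.361201 = 0.001485
  M+2: 0.00411138×0.479598 + 0.06465798×0.361201 = 0.025326
  M+4: 0.00411138×0.159201 + 0.06465798×0.479598 + 0.3389499×0.361201 = 0.154093
  M+6: 0.06465798×0.159201 + 0.3389499×0.479598 + 0.59228074×0.361201 = 0.386786
  M+8: 0.3389499×0.159201 + 0.59228074×0.479598 = 0.338018
  M+10: 0.59228074×0.159201 = 0.094292
Scale to base peak (0.386786) = 100: 0.38 : 6.55 : 39.84 : 100.00 : 87.39 : 24.38

0.38 : 6.55 : 39.84 : 100.00 : 87.39 : 24.38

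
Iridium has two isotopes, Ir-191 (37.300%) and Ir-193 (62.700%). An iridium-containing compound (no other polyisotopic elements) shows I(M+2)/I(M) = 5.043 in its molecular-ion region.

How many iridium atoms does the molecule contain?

3

The M+2/M ratio from n Ir atoms is n · q/p = n · 0.62700/0.37300.
n = 5.043 × 0.37300/0.62700 = 3.00 ≈ 3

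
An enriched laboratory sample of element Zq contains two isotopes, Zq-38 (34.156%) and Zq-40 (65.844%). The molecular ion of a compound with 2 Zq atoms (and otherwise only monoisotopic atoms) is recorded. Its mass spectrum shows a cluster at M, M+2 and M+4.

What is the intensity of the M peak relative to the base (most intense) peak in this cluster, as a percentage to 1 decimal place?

25.9%

Term probabilities: M 0.1167, M+2 0.4498, M+4 0.4335. Base peak = M+2.
P(M+2) = C(2,1) × 0.34156^1 × 0.65844^1 = 2 × 0.34156 × 0.65844 = 0.449794 (base)
P(M) = C(2,0) × 0.34156^2 × 0.65844^0 = 1 × 0.11666323 × 1.0000 = 0.116663
Relative intensity = 0.116663 / 0.449794 × 100 = 25.9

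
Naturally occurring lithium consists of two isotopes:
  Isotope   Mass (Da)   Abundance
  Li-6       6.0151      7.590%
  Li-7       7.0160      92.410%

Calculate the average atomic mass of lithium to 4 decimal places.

6.9400 Da

Ar = Σ fᵢ·mᵢ = 0.07590 × 6.0151 + 0.92410 × 7.0160
= 0.45655 + 6.48349 = 6.94004 Da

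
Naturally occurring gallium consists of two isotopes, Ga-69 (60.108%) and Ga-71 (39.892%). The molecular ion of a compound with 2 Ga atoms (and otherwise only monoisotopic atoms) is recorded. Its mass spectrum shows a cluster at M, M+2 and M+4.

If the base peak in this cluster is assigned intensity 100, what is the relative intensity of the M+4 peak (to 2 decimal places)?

33.18

(0.60108 + 0.39892)^2 gives M 0.3613, M+2 0.4796, M+4 0.1591; the largest is M+2.
P(M+2) = C(2,1) × 0.60108^1 × 0.39892^1 = 2 × 0.60108 × 0.39892 = 0.479566 (base)
P(M+4) = C(2,2) × 0.60108^0 × 0.39892^2 = 1 × 1.0000 × 0.15913717 = 0.159137
Relative intensity = 0.159137 / 0.479566 × 100 = 33.18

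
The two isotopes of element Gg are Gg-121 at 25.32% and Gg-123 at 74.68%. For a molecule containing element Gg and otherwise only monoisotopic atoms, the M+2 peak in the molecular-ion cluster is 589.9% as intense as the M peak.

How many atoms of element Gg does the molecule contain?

For n independent Gg atoms, I(M+2)/I(M) = n · (abundance Gg-123) / (abundance Gg-121) = n · 0.7468/0.2532.
n = 5.899 × 0.2532/0.7468 = 2.00 ≈ 2

2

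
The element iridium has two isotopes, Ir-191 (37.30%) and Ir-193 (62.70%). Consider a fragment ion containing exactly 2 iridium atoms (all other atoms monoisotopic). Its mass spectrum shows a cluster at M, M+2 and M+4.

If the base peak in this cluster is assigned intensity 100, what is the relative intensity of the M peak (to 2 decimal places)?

Binomial terms of (0.3730 + 0.6270)^2: M 0.1391, M+2 0.4677, M+4 0.3931 → M+2 is the base peak.
P(M+2) = C(2,1) × 0.3730^1 × 0.6270^1 = 2 × 0.3730 × 0.6270 = 0.467742 (base)
P(M) = C(2,0) × 0.3730^2 × 0.6270^0 = 1 × 0.139129 × 1.0000 = 0.139129
Relative intensity = 0.139129 / 0.467742 × 100 = 29.74

29.74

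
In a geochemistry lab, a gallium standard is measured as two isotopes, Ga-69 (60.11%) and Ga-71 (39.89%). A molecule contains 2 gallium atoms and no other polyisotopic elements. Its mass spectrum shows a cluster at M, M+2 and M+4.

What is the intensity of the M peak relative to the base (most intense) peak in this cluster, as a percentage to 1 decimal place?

Term probabilities: M 0.3613, M+2 0.4796, M+4 0.1591. Base peak = M+2.
P(M+2) = C(2,1) × 0.6011^1 × 0.3989^1 = 2 × 0.6011 × 0.3989 = 0.479558 (base)
P(M) = C(2,0) × 0.6011^2 × 0.3989^0 = 1 × 0.36132121 × 1.0000 = 0.361321
Relative intensity = 0.361321 / 0.479558 × 100 = 75.3

75.3%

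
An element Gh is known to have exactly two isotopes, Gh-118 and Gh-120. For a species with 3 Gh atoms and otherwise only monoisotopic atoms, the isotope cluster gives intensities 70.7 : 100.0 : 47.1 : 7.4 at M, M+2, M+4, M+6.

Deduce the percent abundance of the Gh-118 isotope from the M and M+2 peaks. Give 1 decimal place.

If p is the fraction of Gh that is Gh-118, then I(M+2)/I(M) = [C(3,1)·p^2·(1−p)] / p^3 = 3·(1−p)/p = 100.0/70.7 = 1.4144
(1−p)/p = 1.4144/3 = 0.4715  ⇒  p = 1/(1 + 0.4715) = 0.6796
Gh-118: 68.0%, Gh-120: 32.0%.

68.0%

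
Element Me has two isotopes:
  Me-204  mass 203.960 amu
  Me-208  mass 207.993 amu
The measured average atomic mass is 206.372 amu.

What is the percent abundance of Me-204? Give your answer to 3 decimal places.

With x = fraction of Me-204 (so Me-208 is 1 − x):
203.960·x + 207.993·(1 − x) = 206.372
(203.960 − 207.993)·x = 206.372 − 207.993
x = -1.621 / -4.033 = 0.40193 → 40.193% Me-204, 59.807% Me-208.

40.193%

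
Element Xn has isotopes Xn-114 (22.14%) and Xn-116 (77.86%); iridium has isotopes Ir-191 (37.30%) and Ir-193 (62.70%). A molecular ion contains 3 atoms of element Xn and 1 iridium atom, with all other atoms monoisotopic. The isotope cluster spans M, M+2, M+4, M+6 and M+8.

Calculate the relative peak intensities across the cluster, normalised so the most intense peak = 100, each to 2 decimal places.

Element Xn pattern (n=3): 0.01085258 : 0.11449615 : 0.40264997 : 0.4720013
Iridium pattern (n=1): 0.3730 : 0.6270
Convolve the two distributions (both contribute in 2-u steps):
  M: 0.01085258×0.3730 = 0.004048
  M+2: 0.01085258×0.6270 + 0.11449615×0.3730 = 0.049512
  M+4: 0.11449615×0.6270 + 0.40264997×0.3730 = 0.221978
  M+6: 0.40264997×0.6270 + 0.4720013×0.3730 = 0.428518
  M+8: 0.4720013×0.6270 = 0.295945
Scale to base peak (0.428518) = 100: 0.94 : 11.55 : 51.80 : 100.00 : 69.06

0.94 : 11.55 : 51.80 : 100.00 : 69.06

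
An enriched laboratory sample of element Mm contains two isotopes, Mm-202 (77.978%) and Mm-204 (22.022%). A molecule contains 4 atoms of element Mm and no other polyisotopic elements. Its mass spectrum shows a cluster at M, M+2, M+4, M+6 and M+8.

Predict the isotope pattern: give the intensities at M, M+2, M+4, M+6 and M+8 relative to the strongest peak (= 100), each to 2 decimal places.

The 4 Mm atoms are independent, so intensities follow the terms of (0.77978 + 0.22022)^4.
P(M) = 0.77978^4 = 0.369733
P(M+2) = 4 × 0.77978^3 × 0.22022^1 = 0.417670
P(M+4) = 6 × 0.77978^2 × 0.22022^2 = 0.176933
P(M+6) = 4 × 0.77978^1 × 0.22022^3 = 0.033312
P(M+8) = 0.22022^4 = 0.002352
The M+2 peak is largest (0.417670); scaling to 100 gives 88.52 : 100.00 : 42.36 : 7.98 : 0.56.

88.52 : 100.00 : 42.36 : 7.98 : 0.56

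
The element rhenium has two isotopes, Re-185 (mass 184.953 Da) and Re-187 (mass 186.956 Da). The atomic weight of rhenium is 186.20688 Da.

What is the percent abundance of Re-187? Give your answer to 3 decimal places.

62.600%

With x = fraction of Re-185 (so Re-187 is 1 − x):
184.953·x + 186.956·(1 − x) = 186.20688
(184.953 − 186.956)·x = 186.20688 − 186.956
x = -0.74912 / -2.003 = 0.37400 → 37.400% Re-185, 62.600% Re-187.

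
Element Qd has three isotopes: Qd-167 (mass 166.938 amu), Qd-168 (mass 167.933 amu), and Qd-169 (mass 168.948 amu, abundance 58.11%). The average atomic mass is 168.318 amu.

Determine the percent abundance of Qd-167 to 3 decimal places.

20.585%

The remaining 41.89% is split between Qd-167 (fraction x) and Qd-168 (fraction 0.4189 − x).
Substituting: 166.938x + 167.933(0.4189 − x) = 70.1423172
(166.938 − 167.933)x = -0.2048165  ⇒  x = 0.20585, y = 0.21305
Qd-167: 20.585%, Qd-168: 21.305%.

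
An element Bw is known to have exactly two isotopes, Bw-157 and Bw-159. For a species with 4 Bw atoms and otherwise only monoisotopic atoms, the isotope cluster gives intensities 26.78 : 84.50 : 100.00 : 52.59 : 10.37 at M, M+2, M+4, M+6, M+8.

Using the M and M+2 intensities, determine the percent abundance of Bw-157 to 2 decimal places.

55.90%

Let p = fractional abundance of Bw-157. I(M+2)/I(M) = [C(4,1)·p^3·(1−p)] / p^4 = 4·(1−p)/p = 84.50/26.78 = 3.1553
(1−p)/p = 3.1553/4 = 0.7888  ⇒  p = 1/(1 + 0.7888) = 0.5590
Bw-157: 55.90%, Bw-159: 44.10%.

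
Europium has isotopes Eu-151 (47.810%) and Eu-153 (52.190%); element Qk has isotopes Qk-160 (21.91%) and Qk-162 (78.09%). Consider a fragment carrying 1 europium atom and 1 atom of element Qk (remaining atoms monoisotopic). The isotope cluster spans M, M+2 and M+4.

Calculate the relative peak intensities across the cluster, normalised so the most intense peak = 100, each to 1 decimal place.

21.5 : 100.0 : 83.6

Europium pattern (n=1): 0.4781 : 0.5219
Element Qk pattern (n=1): 0.2191 : 0.7809
Convolve the two distributions (both contribute in 2-u steps):
  M: 0.4781×0.2191 = 0.104752
  M+2: 0.4781×0.7809 + 0.5219×0.2191 = 0.487697
  M+4: 0.5219×0.7809 = 0.407552
Scale to base peak (0.487697) = 100: 21.5 : 100.0 : 83.6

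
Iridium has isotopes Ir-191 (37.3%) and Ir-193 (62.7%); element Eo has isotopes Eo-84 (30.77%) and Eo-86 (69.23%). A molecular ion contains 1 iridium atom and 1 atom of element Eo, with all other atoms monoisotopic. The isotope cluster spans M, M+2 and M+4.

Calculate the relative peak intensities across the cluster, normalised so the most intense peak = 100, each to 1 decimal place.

Iridium pattern (n=1): 0.3730 : 0.6270
Element Eo pattern (n=1): 0.3077 : 0.6923
Convolve the two distributions (both contribute in 2-u steps):
  M: 0.3730×0.3077 = 0.114772
  M+2: 0.3730×0.6923 + 0.6270×0.3077 = 0.451156
  M+4: 0.6270×0.6923 = 0.434072
Scale to base peak (0.451156) = 100: 25.4 : 100.0 : 96.2

25.4 : 100.0 : 96.2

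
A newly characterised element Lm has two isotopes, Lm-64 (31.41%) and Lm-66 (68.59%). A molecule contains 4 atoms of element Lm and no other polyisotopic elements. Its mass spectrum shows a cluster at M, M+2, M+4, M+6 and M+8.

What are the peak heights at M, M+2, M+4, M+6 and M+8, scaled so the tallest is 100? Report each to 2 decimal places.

Expanding (0.3141 + 0.6859)^4:
P(M) = 0.3141^4 = 0.009734
P(M+2) = 4 × 0.3141^3 × 0.6859^1 = 0.085021
P(M+4) = 6 × 0.3141^2 × 0.6859^2 = 0.278489
P(M+6) = 4 × 0.3141^1 × 0.6859^3 = 0.405425
P(M+8) = 0.6859^4 = 0.221331
The M+6 peak is largest (0.405425); scaling to 100 gives 2.40 : 20.97 : 68.69 : 100.00 : 54.59.

2.40 : 20.97 : 68.69 : 100.00 : 54.59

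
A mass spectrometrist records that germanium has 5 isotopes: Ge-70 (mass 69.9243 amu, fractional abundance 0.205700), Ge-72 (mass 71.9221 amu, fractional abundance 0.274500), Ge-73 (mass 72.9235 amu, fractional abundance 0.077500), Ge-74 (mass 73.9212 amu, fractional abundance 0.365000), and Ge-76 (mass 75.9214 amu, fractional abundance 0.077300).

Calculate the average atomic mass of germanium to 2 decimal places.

72.63 amu

Ar = Σ fᵢ·mᵢ = 0.205700 × 69.9243 + 0.274500 × 71.9221 + 0.077500 × 72.9235 + 0.365000 × 73.9212 + 0.077300 × 75.9214
= 14.38343 + 19.74262 + 5.65157 + 26.98124 + 5.86872 = 72.62758 amu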